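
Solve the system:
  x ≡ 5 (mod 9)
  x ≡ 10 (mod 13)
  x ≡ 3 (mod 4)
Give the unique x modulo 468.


Moduli 9, 13, 4 are pairwise coprime; by CRT there is a unique solution modulo M = 9 · 13 · 4 = 468.
Solve pairwise, accumulating the modulus:
  Start with x ≡ 5 (mod 9).
  Combine with x ≡ 10 (mod 13): since gcd(9, 13) = 1, we get a unique residue mod 117.
    Write x = 5 + 9·t and substitute into x ≡ 10 (mod 13): 9·t ≡ 10 − 5 = 5 (mod 13).
    The inverse of 9 mod 13 is 3 (since 9·3 = 27 = 2·13 + 1), so t ≡ 3·5 = 15 ≡ 2 (mod 13).
    Then x = 5 + 9·2 = 23, valid modulo lcm(9, 13) = 117: x ≡ 23 (mod 117).
  Combine with x ≡ 3 (mod 4): since gcd(117, 4) = 1, we get a unique residue mod 468.
    Write x = 23 + 117·t and substitute into x ≡ 3 (mod 4): 117·t ≡ 3 − 23 = -20 (mod 4).
    Reduce coefficients mod 4: 1·t ≡ 0 (mod 4).
    So t ≡ 0 (mod 4).
    Then x = 23 + 117·0 = 23, valid modulo lcm(117, 4) = 468: x ≡ 23 (mod 468).
Verify: 23 mod 9 = 5 ✓, 23 mod 13 = 10 ✓, 23 mod 4 = 3 ✓.

x ≡ 23 (mod 468).


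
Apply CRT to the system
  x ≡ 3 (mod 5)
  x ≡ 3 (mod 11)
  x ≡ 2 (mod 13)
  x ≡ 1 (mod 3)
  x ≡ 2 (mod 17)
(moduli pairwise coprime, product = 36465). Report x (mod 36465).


Product of moduli M = 5 · 11 · 13 · 3 · 17 = 36465.
Merge one congruence at a time:
  Start: x ≡ 3 (mod 5).
  Combine with x ≡ 3 (mod 11); new modulus lcm = 55.
    Write x = 3 + 5·t and substitute into x ≡ 3 (mod 11): 5·t ≡ 3 − 3 = 0 (mod 11).
    The inverse of 5 mod 11 is 9 (since 5·9 = 45 = 4·11 + 1), so t ≡ 9·0 = 0 ≡ 0 (mod 11).
    Then x = 3 + 5·0 = 3, valid modulo lcm(5, 11) = 55: x ≡ 3 (mod 55).
  Combine with x ≡ 2 (mod 13); new modulus lcm = 715.
    Write x = 3 + 55·t and substitute into x ≡ 2 (mod 13): 55·t ≡ 2 − 3 = -1 (mod 13).
    Reduce coefficients mod 13: 3·t ≡ 12 (mod 13).
    The inverse of 3 mod 13 is 9 (since 3·9 = 27 = 2·13 + 1), so t ≡ 9·12 = 108 ≡ 4 (mod 13).
    Then x = 3 + 55·4 = 223, valid modulo lcm(55, 13) = 715: x ≡ 223 (mod 715).
  Combine with x ≡ 1 (mod 3); new modulus lcm = 2145.
    Write x = 223 + 715·t and substitute into x ≡ 1 (mod 3): 715·t ≡ 1 − 223 = -222 (mod 3).
    Reduce coefficients mod 3: 1·t ≡ 0 (mod 3).
    So t ≡ 0 (mod 3).
    Then x = 223 + 715·0 = 223, valid modulo lcm(715, 3) = 2145: x ≡ 223 (mod 2145).
  Combine with x ≡ 2 (mod 17); new modulus lcm = 36465.
    Write x = 223 + 2145·t and substitute into x ≡ 2 (mod 17): 2145·t ≡ 2 − 223 = -221 (mod 17).
    Reduce coefficients mod 17: 3·t ≡ 0 (mod 17).
    The inverse of 3 mod 17 is 6 (since 3·6 = 18 = 1·17 + 1), so t ≡ 6·0 = 0 ≡ 0 (mod 17).
    Then x = 223 + 2145·0 = 223, valid modulo lcm(2145, 17) = 36465: x ≡ 223 (mod 36465).
Verify against each original: 223 mod 5 = 3, 223 mod 11 = 3, 223 mod 13 = 2, 223 mod 3 = 1, 223 mod 17 = 2.

x ≡ 223 (mod 36465).


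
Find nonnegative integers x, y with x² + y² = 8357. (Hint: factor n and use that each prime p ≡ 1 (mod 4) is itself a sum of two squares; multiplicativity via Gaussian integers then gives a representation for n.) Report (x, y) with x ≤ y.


Step 1: Factor n = 8357 = 61 · 137.
Step 2: Check the mod-4 condition on each prime factor: 61 ≡ 1 (mod 4), exponent 1; 137 ≡ 1 (mod 4), exponent 1.
All primes ≡ 3 (mod 4) appear to even exponent (or don't appear), so by the two-squares theorem n IS expressible as a sum of two squares.
Step 3: Build a representation. Here n = 61 · 137 is a product of primes ≡ 1 (mod 4). Each prime p ≡ 1 (mod 4) is itself a sum of two squares; find a² by testing p − a² for a perfect square:
  61: 61 − 1² = 60, 61 − 2² = 57, 61 − 3² = 52, 61 − 4² = 45, 61 − 5² = 36 = 6² ⇒ 61 = 5² + 6².
  137: 137 − 1² = 136, 137 − 2² = 133, 137 − 3² = 128, 137 − 4² = 121 = 11² ⇒ 137 = 4² + 11².
  Combine using the Brahmagupta–Fibonacci identity (a² + b²)(c² + d²) = (ac − bd)² + (ad + bc)² = (ac + bd)² + (ad − bc)²:
  61 · 137 = 8357: from (5² + 6²)(4² + 11²), take (5·4 − 6·11, 5·11 + 6·4) = (20 − 66, 55 + 24) = (-46, 79); dropping signs (only squares matter) gives (46, 79); check 46² + 79² = 2116 + 6241 = 8357 ✓.
Step 4: Order so x ≤ y and verify: 46² + 79² = 2116 + 6241 = 8357 = n. ✓

n = 8357 = 46² + 79² (one valid representation with x ≤ y).


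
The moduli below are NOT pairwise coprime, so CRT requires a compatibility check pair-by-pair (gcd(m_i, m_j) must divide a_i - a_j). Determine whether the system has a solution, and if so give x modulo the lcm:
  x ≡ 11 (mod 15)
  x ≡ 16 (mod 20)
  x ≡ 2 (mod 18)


Moduli 15, 20, 18 are not pairwise coprime, so CRT works modulo lcm(m_i) when all pairwise compatibility conditions hold.
Pairwise compatibility: gcd(m_i, m_j) must divide a_i - a_j for every pair.
Merge one congruence at a time:
  Start: x ≡ 11 (mod 15).
  Combine with x ≡ 16 (mod 20): gcd(15, 20) = 5; 16 - 11 = 5, which IS divisible by 5, so compatible.
    Write x = 11 + 15·t and substitute into x ≡ 16 (mod 20): 15·t ≡ 16 − 11 = 5 (mod 20).
    Divide the congruence (and modulus) by g = 5: 3·t ≡ 1 (mod 4).
    The inverse of 3 mod 4 is 3 (since 3·3 = 9 = 2·4 + 1), so t ≡ 3·1 = 3 ≡ 3 (mod 4).
    Then x = 11 + 15·3 = 56, valid modulo lcm(15, 20) = 60: x ≡ 56 (mod 60).
  Combine with x ≡ 2 (mod 18): gcd(60, 18) = 6; 2 - 56 = -54, which IS divisible by 6, so compatible.
    Write x = 56 + 60·t and substitute into x ≡ 2 (mod 18): 60·t ≡ 2 − 56 = -54 (mod 18).
    Divide the congruence (and modulus) by g = 6: 10·t ≡ -9 (mod 3).
    Reduce coefficients mod 3: 1·t ≡ 0 (mod 3).
    So t ≡ 0 (mod 3).
    Then x = 56 + 60·0 = 56, valid modulo lcm(60, 18) = 180: x ≡ 56 (mod 180).
Verify: 56 mod 15 = 11, 56 mod 20 = 16, 56 mod 18 = 2.

x ≡ 56 (mod 180).


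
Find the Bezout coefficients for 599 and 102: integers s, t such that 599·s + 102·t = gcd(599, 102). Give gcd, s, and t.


Euclidean algorithm on (599, 102) — divide until remainder is 0:
  599 = 5 · 102 + 89
  102 = 1 · 89 + 13
  89 = 6 · 13 + 11
  13 = 1 · 11 + 2
  11 = 5 · 2 + 1
  2 = 2 · 1 + 0
gcd(599, 102) = 1.
Track Bezout coefficients alongside the remainders: start with r₀ = 599 = a·1 + b·0 (s = 1, t = 0) and r₁ = 102 = a·0 + b·1 (s = 0, t = 1); each new remainder r_{k+1} = r_{k-1} − q_k·r_k inherits s_{k+1} = s_{k-1} − q_k·s_k, t_{k+1} = t_{k-1} − q_k·t_k, so r_k = a·s_k + b·t_k at every step:
  q = 5: r = 89, s = 1 − 5·0 = 1, t = 0 − 5·1 = -5  (check: 599·1 + 102·(-5) = 89)
  q = 1: r = 13, s = 0 − 1·1 = -1, t = 1 − 1·(-5) = 6  (check: 599·(-1) + 102·6 = 13)
  q = 6: r = 11, s = 1 − 6·(-1) = 7, t = -5 − 6·6 = -41  (check: 599·7 + 102·(-41) = 11)
  q = 1: r = 2, s = -1 − 1·7 = -8, t = 6 − 1·(-41) = 47  (check: 599·(-8) + 102·47 = 2)
  q = 5: r = 1, s = 7 − 5·(-8) = 47, t = -41 − 5·47 = -276  (check: 599·47 + 102·(-276) = 1)
The row with r = 1 (the gcd) gives the Bezout coefficients s = 47, t = -276.
Result: 599 · (47) + 102 · (-276) = 1.

gcd(599, 102) = 1; s = 47, t = -276 (check: 599·47 + 102·(-276) = 1).


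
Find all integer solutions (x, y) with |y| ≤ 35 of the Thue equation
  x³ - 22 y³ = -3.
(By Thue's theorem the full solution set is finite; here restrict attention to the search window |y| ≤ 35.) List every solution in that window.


The equation is x³ - 22y³ = -3. For fixed y, x³ = 22·y³ − 3, so a solution requires the RHS to be a perfect cube.
Strategy: iterate y from -35 to 35, compute RHS = 22·y³ − 3, and check whether it is a (positive or negative) perfect cube.
Check small values of y:
  y = 0: RHS = -3 is not a perfect cube.
  y = 1: RHS = 19 is not a perfect cube.
  y = -1: RHS = -25 is not a perfect cube.
  y = 2: RHS = 173 is not a perfect cube.
  y = -2: RHS = -179 is not a perfect cube.
  y = 3: RHS = 591 is not a perfect cube.
  y = -3: RHS = -597 is not a perfect cube.
Continuing the search up to |y| = 35 finds no solutions either.
No (x, y) in the scanned range satisfies the equation.

No integer solutions with |y| ≤ 35.


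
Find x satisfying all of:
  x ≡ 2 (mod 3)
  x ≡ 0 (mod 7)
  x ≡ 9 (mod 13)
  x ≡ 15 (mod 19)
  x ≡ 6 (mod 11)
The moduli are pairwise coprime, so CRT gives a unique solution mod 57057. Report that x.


Product of moduli M = 3 · 7 · 13 · 19 · 11 = 57057.
Merge one congruence at a time:
  Start: x ≡ 2 (mod 3).
  Combine with x ≡ 0 (mod 7); new modulus lcm = 21.
    Write x = 2 + 3·t and substitute into x ≡ 0 (mod 7): 3·t ≡ 0 − 2 = -2 (mod 7).
    Reduce coefficients mod 7: 3·t ≡ 5 (mod 7).
    The inverse of 3 mod 7 is 5 (since 3·5 = 15 = 2·7 + 1), so t ≡ 5·5 = 25 ≡ 4 (mod 7).
    Then x = 2 + 3·4 = 14, valid modulo lcm(3, 7) = 21: x ≡ 14 (mod 21).
  Combine with x ≡ 9 (mod 13); new modulus lcm = 273.
    Write x = 14 + 21·t and substitute into x ≡ 9 (mod 13): 21·t ≡ 9 − 14 = -5 (mod 13).
    Reduce coefficients mod 13: 8·t ≡ 8 (mod 13).
    The inverse of 8 mod 13 is 5 (since 8·5 = 40 = 3·13 + 1), so t ≡ 5·8 = 40 ≡ 1 (mod 13).
    Then x = 14 + 21·1 = 35, valid modulo lcm(21, 13) = 273: x ≡ 35 (mod 273).
  Combine with x ≡ 15 (mod 19); new modulus lcm = 5187.
    Write x = 35 + 273·t and substitute into x ≡ 15 (mod 19): 273·t ≡ 15 − 35 = -20 (mod 19).
    Reduce coefficients mod 19: 7·t ≡ 18 (mod 19).
    The inverse of 7 mod 19 is 11 (since 7·11 = 77 = 4·19 + 1), so t ≡ 11·18 = 198 ≡ 8 (mod 19).
    Then x = 35 + 273·8 = 2219, valid modulo lcm(273, 19) = 5187: x ≡ 2219 (mod 5187).
  Combine with x ≡ 6 (mod 11); new modulus lcm = 57057.
    Write x = 2219 + 5187·t and substitute into x ≡ 6 (mod 11): 5187·t ≡ 6 − 2219 = -2213 (mod 11).
    Reduce coefficients mod 11: 6·t ≡ 9 (mod 11).
    The inverse of 6 mod 11 is 2 (since 6·2 = 12 = 1·11 + 1), so t ≡ 2·9 = 18 ≡ 7 (mod 11).
    Then x = 2219 + 5187·7 = 38528, valid modulo lcm(5187, 11) = 57057: x ≡ 38528 (mod 57057).
Verify against each original: 38528 mod 3 = 2, 38528 mod 7 = 0, 38528 mod 13 = 9, 38528 mod 19 = 15, 38528 mod 11 = 6.

x ≡ 38528 (mod 57057).


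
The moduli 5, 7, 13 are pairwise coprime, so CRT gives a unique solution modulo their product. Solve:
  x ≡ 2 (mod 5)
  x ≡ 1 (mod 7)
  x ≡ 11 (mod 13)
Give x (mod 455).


Moduli 5, 7, 13 are pairwise coprime; by CRT there is a unique solution modulo M = 5 · 7 · 13 = 455.
Solve pairwise, accumulating the modulus:
  Start with x ≡ 2 (mod 5).
  Combine with x ≡ 1 (mod 7): since gcd(5, 7) = 1, we get a unique residue mod 35.
    Write x = 2 + 5·t and substitute into x ≡ 1 (mod 7): 5·t ≡ 1 − 2 = -1 (mod 7).
    Reduce coefficients mod 7: 5·t ≡ 6 (mod 7).
    The inverse of 5 mod 7 is 3 (since 5·3 = 15 = 2·7 + 1), so t ≡ 3·6 = 18 ≡ 4 (mod 7).
    Then x = 2 + 5·4 = 22, valid modulo lcm(5, 7) = 35: x ≡ 22 (mod 35).
  Combine with x ≡ 11 (mod 13): since gcd(35, 13) = 1, we get a unique residue mod 455.
    Write x = 22 + 35·t and substitute into x ≡ 11 (mod 13): 35·t ≡ 11 − 22 = -11 (mod 13).
    Reduce coefficients mod 13: 9·t ≡ 2 (mod 13).
    The inverse of 9 mod 13 is 3 (since 9·3 = 27 = 2·13 + 1), so t ≡ 3·2 = 6 ≡ 6 (mod 13).
    Then x = 22 + 35·6 = 232, valid modulo lcm(35, 13) = 455: x ≡ 232 (mod 455).
Verify: 232 mod 5 = 2 ✓, 232 mod 7 = 1 ✓, 232 mod 13 = 11 ✓.

x ≡ 232 (mod 455).


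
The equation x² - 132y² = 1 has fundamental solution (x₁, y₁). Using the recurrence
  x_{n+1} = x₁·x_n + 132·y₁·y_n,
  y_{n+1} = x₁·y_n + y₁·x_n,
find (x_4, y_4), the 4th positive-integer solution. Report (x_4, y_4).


Step 1: Find the fundamental solution (x₁, y₁) of x² - 132y² = 1.
  Expand √132 as a continued fraction. a₀ = ⌊√132⌋ = 11; iterate m_{k+1} = d_k·a_k − m_k, d_{k+1} = (132 − m_{k+1}²)/d_k, a_{k+1} = ⌊(a₀ + m_{k+1})/d_{k+1}⌋ (starting m₀ = 0, d₀ = 1), with convergents p_k = a_k·p_{k-1} + p_{k-2}, q_k = a_k·q_{k-1} + q_{k-2} (p₋₁ = 1, q₋₁ = 0):
  k = 0: a₀ = 11; p₀/q₀ = 11/1; p₀² − 132·q₀² = 121 − 132 = -11.
  k = 1: m = 11, d = 11, a = ⌊(11 + 11)/11⌋ = 2; p/q = (2·11 + 1)/(2·1 + 0) = 23/2; p² − 132·q² = 529 − 528 = 1.
  The first convergent with p² − 132·q² = 1 gives the fundamental solution (x₁, y₁) = (23, 2).
Step 2: Apply the recurrence (x_{n+1}, y_{n+1}) = (x₁x_n + 132y₁y_n, x₁y_n + y₁x_n) repeatedly.
  From (x_1, y_1) = (23, 2): x_2 = 23·23 + 132·2·2 = 1057; y_2 = 23·2 + 2·23 = 92.
  From (x_2, y_2) = (1057, 92): x_3 = 23·1057 + 132·2·92 = 48599; y_3 = 23·92 + 2·1057 = 4230.
  From (x_3, y_3) = (48599, 4230): x_4 = 23·48599 + 132·2·4230 = 2234497; y_4 = 23·4230 + 2·48599 = 194488.
Step 3: Verify x_4² - 132·y_4² = 4992976843009 - 4992976843008 = 1 (should be 1). ✓

(x_1, y_1) = (23, 2); (x_4, y_4) = (2234497, 194488).


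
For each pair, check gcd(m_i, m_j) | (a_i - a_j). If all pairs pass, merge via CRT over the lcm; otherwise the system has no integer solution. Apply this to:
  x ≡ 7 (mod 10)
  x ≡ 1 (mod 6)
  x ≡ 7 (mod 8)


Moduli 10, 6, 8 are not pairwise coprime, so CRT works modulo lcm(m_i) when all pairwise compatibility conditions hold.
Pairwise compatibility: gcd(m_i, m_j) must divide a_i - a_j for every pair.
Merge one congruence at a time:
  Start: x ≡ 7 (mod 10).
  Combine with x ≡ 1 (mod 6): gcd(10, 6) = 2; 1 - 7 = -6, which IS divisible by 2, so compatible.
    Write x = 7 + 10·t and substitute into x ≡ 1 (mod 6): 10·t ≡ 1 − 7 = -6 (mod 6).
    Divide the congruence (and modulus) by g = 2: 5·t ≡ -3 (mod 3).
    Reduce coefficients mod 3: 2·t ≡ 0 (mod 3).
    The inverse of 2 mod 3 is 2 (since 2·2 = 4 = 1·3 + 1), so t ≡ 2·0 = 0 ≡ 0 (mod 3).
    Then x = 7 + 10·0 = 7, valid modulo lcm(10, 6) = 30: x ≡ 7 (mod 30).
  Combine with x ≡ 7 (mod 8): gcd(30, 8) = 2; 7 - 7 = 0, which IS divisible by 2, so compatible.
    Write x = 7 + 30·t and substitute into x ≡ 7 (mod 8): 30·t ≡ 7 − 7 = 0 (mod 8).
    Divide the congruence (and modulus) by g = 2: 15·t ≡ 0 (mod 4).
    Reduce coefficients mod 4: 3·t ≡ 0 (mod 4).
    The inverse of 3 mod 4 is 3 (since 3·3 = 9 = 2·4 + 1), so t ≡ 3·0 = 0 ≡ 0 (mod 4).
    Then x = 7 + 30·0 = 7, valid modulo lcm(30, 8) = 120: x ≡ 7 (mod 120).
Verify: 7 mod 10 = 7, 7 mod 6 = 1, 7 mod 8 = 7.

x ≡ 7 (mod 120).


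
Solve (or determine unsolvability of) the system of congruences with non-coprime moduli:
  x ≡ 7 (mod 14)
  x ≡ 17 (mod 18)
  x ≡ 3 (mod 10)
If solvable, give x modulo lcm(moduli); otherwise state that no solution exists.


Moduli 14, 18, 10 are not pairwise coprime, so CRT works modulo lcm(m_i) when all pairwise compatibility conditions hold.
Pairwise compatibility: gcd(m_i, m_j) must divide a_i - a_j for every pair.
Merge one congruence at a time:
  Start: x ≡ 7 (mod 14).
  Combine with x ≡ 17 (mod 18): gcd(14, 18) = 2; 17 - 7 = 10, which IS divisible by 2, so compatible.
    Write x = 7 + 14·t and substitute into x ≡ 17 (mod 18): 14·t ≡ 17 − 7 = 10 (mod 18).
    Divide the congruence (and modulus) by g = 2: 7·t ≡ 5 (mod 9).
    The inverse of 7 mod 9 is 4 (since 7·4 = 28 = 3·9 + 1), so t ≡ 4·5 = 20 ≡ 2 (mod 9).
    Then x = 7 + 14·2 = 35, valid modulo lcm(14, 18) = 126: x ≡ 35 (mod 126).
  Combine with x ≡ 3 (mod 10): gcd(126, 10) = 2; 3 - 35 = -32, which IS divisible by 2, so compatible.
    Write x = 35 + 126·t and substitute into x ≡ 3 (mod 10): 126·t ≡ 3 − 35 = -32 (mod 10).
    Divide the congruence (and modulus) by g = 2: 63·t ≡ -16 (mod 5).
    Reduce coefficients mod 5: 3·t ≡ 4 (mod 5).
    The inverse of 3 mod 5 is 2 (since 3·2 = 6 = 1·5 + 1), so t ≡ 2·4 = 8 ≡ 3 (mod 5).
    Then x = 35 + 126·3 = 413, valid modulo lcm(126, 10) = 630: x ≡ 413 (mod 630).
Verify: 413 mod 14 = 7, 413 mod 18 = 17, 413 mod 10 = 3.

x ≡ 413 (mod 630).


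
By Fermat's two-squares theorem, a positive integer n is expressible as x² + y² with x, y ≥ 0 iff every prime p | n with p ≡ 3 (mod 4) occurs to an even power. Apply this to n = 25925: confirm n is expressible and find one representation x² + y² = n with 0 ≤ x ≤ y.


Step 1: Factor n = 25925 = 5^2 · 17 · 61.
Step 2: Check the mod-4 condition on each prime factor: 5 ≡ 1 (mod 4), exponent 2; 17 ≡ 1 (mod 4), exponent 1; 61 ≡ 1 (mod 4), exponent 1.
All primes ≡ 3 (mod 4) appear to even exponent (or don't appear), so by the two-squares theorem n IS expressible as a sum of two squares.
Step 3: Build a representation. Group n = k² · m with k = 5 and m = 17 · 61 = 1037 (a product of primes ≡ 1 (mod 4)); a representation of m scales to one of n via (k·x)² + (k·y)² = k²(x² + y²). Each prime p ≡ 1 (mod 4) is itself a sum of two squares; find a² by testing p − a² for a perfect square:
  17: 17 − 1² = 16 = 4² ⇒ 17 = 1² + 4².
  61: 61 − 1² = 60, 61 − 2² = 57, 61 − 3² = 52, 61 − 4² = 45, 61 − 5² = 36 = 6² ⇒ 61 = 5² + 6².
  Combine using the Brahmagupta–Fibonacci identity (a² + b²)(c² + d²) = (ac − bd)² + (ad + bc)² = (ac + bd)² + (ad − bc)²:
  17 · 61 = 1037: from (1² + 4²)(5² + 6²), take (1·5 − 4·6, 1·6 + 4·5) = (5 − 24, 6 + 20) = (-19, 26); dropping signs (only squares matter) gives (19, 26); check 19² + 26² = 361 + 676 = 1037 ✓.
  Scale by k = 5: (5·19, 5·26) = (95, 130).
Step 4: Order so x ≤ y and verify: 95² + 130² = 9025 + 16900 = 25925 = n. ✓

n = 25925 = 95² + 130² (one valid representation with x ≤ y).


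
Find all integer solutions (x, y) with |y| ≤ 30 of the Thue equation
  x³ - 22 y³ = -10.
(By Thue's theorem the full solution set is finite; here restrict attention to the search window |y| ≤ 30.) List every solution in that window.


The equation is x³ - 22y³ = -10. For fixed y, x³ = 22·y³ − 10, so a solution requires the RHS to be a perfect cube.
Strategy: iterate y from -30 to 30, compute RHS = 22·y³ − 10, and check whether it is a (positive or negative) perfect cube.
Check small values of y:
  y = 0: RHS = -10 is not a perfect cube.
  y = 1: RHS = 12 is not a perfect cube.
  y = -1: RHS = -32 is not a perfect cube.
  y = 2: RHS = 166 is not a perfect cube.
  y = -2: RHS = -186 is not a perfect cube.
  y = 3: RHS = 584 is not a perfect cube.
  y = -3: RHS = -604 is not a perfect cube.
Continuing the search up to |y| = 30 finds no solutions either.
No (x, y) in the scanned range satisfies the equation.

No integer solutions with |y| ≤ 30.


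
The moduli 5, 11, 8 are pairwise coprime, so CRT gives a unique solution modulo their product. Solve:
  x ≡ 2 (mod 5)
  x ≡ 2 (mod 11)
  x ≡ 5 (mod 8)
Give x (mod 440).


Moduli 5, 11, 8 are pairwise coprime; by CRT there is a unique solution modulo M = 5 · 11 · 8 = 440.
Solve pairwise, accumulating the modulus:
  Start with x ≡ 2 (mod 5).
  Combine with x ≡ 2 (mod 11): since gcd(5, 11) = 1, we get a unique residue mod 55.
    Write x = 2 + 5·t and substitute into x ≡ 2 (mod 11): 5·t ≡ 2 − 2 = 0 (mod 11).
    The inverse of 5 mod 11 is 9 (since 5·9 = 45 = 4·11 + 1), so t ≡ 9·0 = 0 ≡ 0 (mod 11).
    Then x = 2 + 5·0 = 2, valid modulo lcm(5, 11) = 55: x ≡ 2 (mod 55).
  Combine with x ≡ 5 (mod 8): since gcd(55, 8) = 1, we get a unique residue mod 440.
    Write x = 2 + 55·t and substitute into x ≡ 5 (mod 8): 55·t ≡ 5 − 2 = 3 (mod 8).
    Reduce coefficients mod 8: 7·t ≡ 3 (mod 8).
    The inverse of 7 mod 8 is 7 (since 7·7 = 49 = 6·8 + 1), so t ≡ 7·3 = 21 ≡ 5 (mod 8).
    Then x = 2 + 55·5 = 277, valid modulo lcm(55, 8) = 440: x ≡ 277 (mod 440).
Verify: 277 mod 5 = 2 ✓, 277 mod 11 = 2 ✓, 277 mod 8 = 5 ✓.

x ≡ 277 (mod 440).


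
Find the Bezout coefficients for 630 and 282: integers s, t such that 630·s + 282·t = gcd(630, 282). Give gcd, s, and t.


Euclidean algorithm on (630, 282) — divide until remainder is 0:
  630 = 2 · 282 + 66
  282 = 4 · 66 + 18
  66 = 3 · 18 + 12
  18 = 1 · 12 + 6
  12 = 2 · 6 + 0
gcd(630, 282) = 6.
Track Bezout coefficients alongside the remainders: start with r₀ = 630 = a·1 + b·0 (s = 1, t = 0) and r₁ = 282 = a·0 + b·1 (s = 0, t = 1); each new remainder r_{k+1} = r_{k-1} − q_k·r_k inherits s_{k+1} = s_{k-1} − q_k·s_k, t_{k+1} = t_{k-1} − q_k·t_k, so r_k = a·s_k + b·t_k at every step:
  q = 2: r = 66, s = 1 − 2·0 = 1, t = 0 − 2·1 = -2  (check: 630·1 + 282·(-2) = 66)
  q = 4: r = 18, s = 0 − 4·1 = -4, t = 1 − 4·(-2) = 9  (check: 630·(-4) + 282·9 = 18)
  q = 3: r = 12, s = 1 − 3·(-4) = 13, t = -2 − 3·9 = -29  (check: 630·13 + 282·(-29) = 12)
  q = 1: r = 6, s = -4 − 1·13 = -17, t = 9 − 1·(-29) = 38  (check: 630·(-17) + 282·38 = 6)
The row with r = 6 (the gcd) gives the Bezout coefficients s = -17, t = 38.
Result: 630 · (-17) + 282 · (38) = 6.

gcd(630, 282) = 6; s = -17, t = 38 (check: 630·(-17) + 282·38 = 6).


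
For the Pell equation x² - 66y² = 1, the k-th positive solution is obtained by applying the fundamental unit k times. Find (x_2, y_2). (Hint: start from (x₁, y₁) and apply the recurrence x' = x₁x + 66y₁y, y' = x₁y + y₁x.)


Step 1: Find the fundamental solution (x₁, y₁) of x² - 66y² = 1.
  Expand √66 as a continued fraction. a₀ = ⌊√66⌋ = 8; iterate m_{k+1} = d_k·a_k − m_k, d_{k+1} = (66 − m_{k+1}²)/d_k, a_{k+1} = ⌊(a₀ + m_{k+1})/d_{k+1}⌋ (starting m₀ = 0, d₀ = 1), with convergents p_k = a_k·p_{k-1} + p_{k-2}, q_k = a_k·q_{k-1} + q_{k-2} (p₋₁ = 1, q₋₁ = 0):
  k = 0: a₀ = 8; p₀/q₀ = 8/1; p₀² − 66·q₀² = 64 − 66 = -2.
  k = 1: m = 8, d = 2, a = ⌊(8 + 8)/2⌋ = 8; p/q = (8·8 + 1)/(8·1 + 0) = 65/8; p² − 66·q² = 4225 − 4224 = 1.
  The first convergent with p² − 66·q² = 1 gives the fundamental solution (x₁, y₁) = (65, 8).
Step 2: Apply the recurrence (x_{n+1}, y_{n+1}) = (x₁x_n + 66y₁y_n, x₁y_n + y₁x_n) repeatedly.
  From (x_1, y_1) = (65, 8): x_2 = 65·65 + 66·8·8 = 8449; y_2 = 65·8 + 8·65 = 1040.
Step 3: Verify x_2² - 66·y_2² = 71385601 - 71385600 = 1 (should be 1). ✓

(x_1, y_1) = (65, 8); (x_2, y_2) = (8449, 1040).


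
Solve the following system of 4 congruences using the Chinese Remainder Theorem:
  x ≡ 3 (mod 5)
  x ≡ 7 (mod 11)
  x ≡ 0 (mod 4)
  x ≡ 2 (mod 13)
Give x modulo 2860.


Product of moduli M = 5 · 11 · 4 · 13 = 2860.
Merge one congruence at a time:
  Start: x ≡ 3 (mod 5).
  Combine with x ≡ 7 (mod 11); new modulus lcm = 55.
    Write x = 3 + 5·t and substitute into x ≡ 7 (mod 11): 5·t ≡ 7 − 3 = 4 (mod 11).
    The inverse of 5 mod 11 is 9 (since 5·9 = 45 = 4·11 + 1), so t ≡ 9·4 = 36 ≡ 3 (mod 11).
    Then x = 3 + 5·3 = 18, valid modulo lcm(5, 11) = 55: x ≡ 18 (mod 55).
  Combine with x ≡ 0 (mod 4); new modulus lcm = 220.
    Write x = 18 + 55·t and substitute into x ≡ 0 (mod 4): 55·t ≡ 0 − 18 = -18 (mod 4).
    Reduce coefficients mod 4: 3·t ≡ 2 (mod 4).
    The inverse of 3 mod 4 is 3 (since 3·3 = 9 = 2·4 + 1), so t ≡ 3·2 = 6 ≡ 2 (mod 4).
    Then x = 18 + 55·2 = 128, valid modulo lcm(55, 4) = 220: x ≡ 128 (mod 220).
  Combine with x ≡ 2 (mod 13); new modulus lcm = 2860.
    Write x = 128 + 220·t and substitute into x ≡ 2 (mod 13): 220·t ≡ 2 − 128 = -126 (mod 13).
    Reduce coefficients mod 13: 12·t ≡ 4 (mod 13).
    The inverse of 12 mod 13 is 12 (since 12·12 = 144 = 11·13 + 1), so t ≡ 12·4 = 48 ≡ 9 (mod 13).
    Then x = 128 + 220·9 = 2108, valid modulo lcm(220, 13) = 2860: x ≡ 2108 (mod 2860).
Verify against each original: 2108 mod 5 = 3, 2108 mod 11 = 7, 2108 mod 4 = 0, 2108 mod 13 = 2.

x ≡ 2108 (mod 2860).


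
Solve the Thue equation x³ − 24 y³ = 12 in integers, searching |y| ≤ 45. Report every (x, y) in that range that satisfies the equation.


The equation is x³ - 24y³ = 12. For fixed y, x³ = 24·y³ + 12, so a solution requires the RHS to be a perfect cube.
Strategy: iterate y from -45 to 45, compute RHS = 24·y³ + 12, and check whether it is a (positive or negative) perfect cube.
Check small values of y:
  y = 0: RHS = 12 is not a perfect cube.
  y = 1: RHS = 36 is not a perfect cube.
  y = -1: RHS = -12 is not a perfect cube.
  y = 2: RHS = 204 is not a perfect cube.
  y = -2: RHS = -180 is not a perfect cube.
  y = 3: RHS = 660 is not a perfect cube.
  y = -3: RHS = -636 is not a perfect cube.
Continuing the search up to |y| = 45 finds no solutions either.
No (x, y) in the scanned range satisfies the equation.

No integer solutions with |y| ≤ 45.


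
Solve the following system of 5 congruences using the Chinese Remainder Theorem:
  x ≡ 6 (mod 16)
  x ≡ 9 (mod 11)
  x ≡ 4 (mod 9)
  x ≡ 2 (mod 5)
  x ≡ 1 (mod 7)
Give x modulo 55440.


Product of moduli M = 16 · 11 · 9 · 5 · 7 = 55440.
Merge one congruence at a time:
  Start: x ≡ 6 (mod 16).
  Combine with x ≡ 9 (mod 11); new modulus lcm = 176.
    Write x = 6 + 16·t and substitute into x ≡ 9 (mod 11): 16·t ≡ 9 − 6 = 3 (mod 11).
    Reduce coefficients mod 11: 5·t ≡ 3 (mod 11).
    The inverse of 5 mod 11 is 9 (since 5·9 = 45 = 4·11 + 1), so t ≡ 9·3 = 27 ≡ 5 (mod 11).
    Then x = 6 + 16·5 = 86, valid modulo lcm(16, 11) = 176: x ≡ 86 (mod 176).
  Combine with x ≡ 4 (mod 9); new modulus lcm = 1584.
    Write x = 86 + 176·t and substitute into x ≡ 4 (mod 9): 176·t ≡ 4 − 86 = -82 (mod 9).
    Reduce coefficients mod 9: 5·t ≡ 8 (mod 9).
    The inverse of 5 mod 9 is 2 (since 5·2 = 10 = 1·9 + 1), so t ≡ 2·8 = 16 ≡ 7 (mod 9).
    Then x = 86 + 176·7 = 1318, valid modulo lcm(176, 9) = 1584: x ≡ 1318 (mod 1584).
  Combine with x ≡ 2 (mod 5); new modulus lcm = 7920.
    Write x = 1318 + 1584·t and substitute into x ≡ 2 (mod 5): 1584·t ≡ 2 − 1318 = -1316 (mod 5).
    Reduce coefficients mod 5: 4·t ≡ 4 (mod 5).
    The inverse of 4 mod 5 is 4 (since 4·4 = 16 = 3·5 + 1), so t ≡ 4·4 = 16 ≡ 1 (mod 5).
    Then x = 1318 + 1584·1 = 2902, valid modulo lcm(1584, 5) = 7920: x ≡ 2902 (mod 7920).
  Combine with x ≡ 1 (mod 7); new modulus lcm = 55440.
    Write x = 2902 + 7920·t and substitute into x ≡ 1 (mod 7): 7920·t ≡ 1 − 2902 = -2901 (mod 7).
    Reduce coefficients mod 7: 3·t ≡ 4 (mod 7).
    The inverse of 3 mod 7 is 5 (since 3·5 = 15 = 2·7 + 1), so t ≡ 5·4 = 20 ≡ 6 (mod 7).
    Then x = 2902 + 7920·6 = 50422, valid modulo lcm(7920, 7) = 55440: x ≡ 50422 (mod 55440).
Verify against each original: 50422 mod 16 = 6, 50422 mod 11 = 9, 50422 mod 9 = 4, 50422 mod 5 = 2, 50422 mod 7 = 1.

x ≡ 50422 (mod 55440).


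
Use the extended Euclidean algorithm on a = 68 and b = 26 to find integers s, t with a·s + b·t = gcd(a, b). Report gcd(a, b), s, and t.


Euclidean algorithm on (68, 26) — divide until remainder is 0:
  68 = 2 · 26 + 16
  26 = 1 · 16 + 10
  16 = 1 · 10 + 6
  10 = 1 · 6 + 4
  6 = 1 · 4 + 2
  4 = 2 · 2 + 0
gcd(68, 26) = 2.
Track Bezout coefficients alongside the remainders: start with r₀ = 68 = a·1 + b·0 (s = 1, t = 0) and r₁ = 26 = a·0 + b·1 (s = 0, t = 1); each new remainder r_{k+1} = r_{k-1} − q_k·r_k inherits s_{k+1} = s_{k-1} − q_k·s_k, t_{k+1} = t_{k-1} − q_k·t_k, so r_k = a·s_k + b·t_k at every step:
  q = 2: r = 16, s = 1 − 2·0 = 1, t = 0 − 2·1 = -2  (check: 68·1 + 26·(-2) = 16)
  q = 1: r = 10, s = 0 − 1·1 = -1, t = 1 − 1·(-2) = 3  (check: 68·(-1) + 26·3 = 10)
  q = 1: r = 6, s = 1 − 1·(-1) = 2, t = -2 − 1·3 = -5  (check: 68·2 + 26·(-5) = 6)
  q = 1: r = 4, s = -1 − 1·2 = -3, t = 3 − 1·(-5) = 8  (check: 68·(-3) + 26·8 = 4)
  q = 1: r = 2, s = 2 − 1·(-3) = 5, t = -5 − 1·8 = -13  (check: 68·5 + 26·(-13) = 2)
The row with r = 2 (the gcd) gives the Bezout coefficients s = 5, t = -13.
Result: 68 · (5) + 26 · (-13) = 2.

gcd(68, 26) = 2; s = 5, t = -13 (check: 68·5 + 26·(-13) = 2).


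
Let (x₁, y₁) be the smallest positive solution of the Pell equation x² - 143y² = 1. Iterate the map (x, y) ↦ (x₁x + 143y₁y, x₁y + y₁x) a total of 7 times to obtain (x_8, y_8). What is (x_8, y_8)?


Step 1: Find the fundamental solution (x₁, y₁) of x² - 143y² = 1.
  Expand √143 as a continued fraction. a₀ = ⌊√143⌋ = 11; iterate m_{k+1} = d_k·a_k − m_k, d_{k+1} = (143 − m_{k+1}²)/d_k, a_{k+1} = ⌊(a₀ + m_{k+1})/d_{k+1}⌋ (starting m₀ = 0, d₀ = 1), with convergents p_k = a_k·p_{k-1} + p_{k-2}, q_k = a_k·q_{k-1} + q_{k-2} (p₋₁ = 1, q₋₁ = 0):
  k = 0: a₀ = 11; p₀/q₀ = 11/1; p₀² − 143·q₀² = 121 − 143 = -22.
  k = 1: m = 11, d = 22, a = ⌊(11 + 11)/22⌋ = 1; p/q = (1·11 + 1)/(1·1 + 0) = 12/1; p² − 143·q² = 144 − 143 = 1.
  The first convergent with p² − 143·q² = 1 gives the fundamental solution (x₁, y₁) = (12, 1).
Step 2: Apply the recurrence (x_{n+1}, y_{n+1}) = (x₁x_n + 143y₁y_n, x₁y_n + y₁x_n) repeatedly.
  From (x_1, y_1) = (12, 1): x_2 = 12·12 + 143·1·1 = 287; y_2 = 12·1 + 1·12 = 24.
  From (x_2, y_2) = (287, 24): x_3 = 12·287 + 143·1·24 = 6876; y_3 = 12·24 + 1·287 = 575.
  From (x_3, y_3) = (6876, 575): x_4 = 12·6876 + 143·1·575 = 164737; y_4 = 12·575 + 1·6876 = 13776.
  From (x_4, y_4) = (164737, 13776): x_5 = 12·164737 + 143·1·13776 = 3946812; y_5 = 12·13776 + 1·164737 = 330049.
  From (x_5, y_5) = (3946812, 330049): x_6 = 12·3946812 + 143·1·330049 = 94558751; y_6 = 12·330049 + 1·3946812 = 7907400.
  From (x_6, y_6) = (94558751, 7907400): x_7 = 12·94558751 + 143·1·7907400 = 2265463212; y_7 = 12·7907400 + 1·94558751 = 189447551.
  From (x_7, y_7) = (2265463212, 189447551): x_8 = 12·2265463212 + 143·1·189447551 = 54276558337; y_8 = 12·189447551 + 1·2265463212 = 4538833824.
Step 3: Verify x_8² - 143·y_8² = 2945944784909764205569 - 2945944784909764205568 = 1 (should be 1). ✓

(x_1, y_1) = (12, 1); (x_8, y_8) = (54276558337, 4538833824).


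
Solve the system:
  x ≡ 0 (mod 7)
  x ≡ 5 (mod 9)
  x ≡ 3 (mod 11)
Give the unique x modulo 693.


Moduli 7, 9, 11 are pairwise coprime; by CRT there is a unique solution modulo M = 7 · 9 · 11 = 693.
Solve pairwise, accumulating the modulus:
  Start with x ≡ 0 (mod 7).
  Combine with x ≡ 5 (mod 9): since gcd(7, 9) = 1, we get a unique residue mod 63.
    Write x = 0 + 7·t and substitute into x ≡ 5 (mod 9): 7·t ≡ 5 − 0 = 5 (mod 9).
    The inverse of 7 mod 9 is 4 (since 7·4 = 28 = 3·9 + 1), so t ≡ 4·5 = 20 ≡ 2 (mod 9).
    Then x = 0 + 7·2 = 14, valid modulo lcm(7, 9) = 63: x ≡ 14 (mod 63).
  Combine with x ≡ 3 (mod 11): since gcd(63, 11) = 1, we get a unique residue mod 693.
    Write x = 14 + 63·t and substitute into x ≡ 3 (mod 11): 63·t ≡ 3 − 14 = -11 (mod 11).
    Reduce coefficients mod 11: 8·t ≡ 0 (mod 11).
    The inverse of 8 mod 11 is 7 (since 8·7 = 56 = 5·11 + 1), so t ≡ 7·0 = 0 ≡ 0 (mod 11).
    Then x = 14 + 63·0 = 14, valid modulo lcm(63, 11) = 693: x ≡ 14 (mod 693).
Verify: 14 mod 7 = 0 ✓, 14 mod 9 = 5 ✓, 14 mod 11 = 3 ✓.

x ≡ 14 (mod 693).


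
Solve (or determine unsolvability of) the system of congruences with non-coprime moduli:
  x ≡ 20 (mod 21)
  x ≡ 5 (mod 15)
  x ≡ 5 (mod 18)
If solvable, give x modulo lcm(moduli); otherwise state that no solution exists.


Moduli 21, 15, 18 are not pairwise coprime, so CRT works modulo lcm(m_i) when all pairwise compatibility conditions hold.
Pairwise compatibility: gcd(m_i, m_j) must divide a_i - a_j for every pair.
Merge one congruence at a time:
  Start: x ≡ 20 (mod 21).
  Combine with x ≡ 5 (mod 15): gcd(21, 15) = 3; 5 - 20 = -15, which IS divisible by 3, so compatible.
    Write x = 20 + 21·t and substitute into x ≡ 5 (mod 15): 21·t ≡ 5 − 20 = -15 (mod 15).
    Divide the congruence (and modulus) by g = 3: 7·t ≡ -5 (mod 5).
    Reduce coefficients mod 5: 2·t ≡ 0 (mod 5).
    The inverse of 2 mod 5 is 3 (since 2·3 = 6 = 1·5 + 1), so t ≡ 3·0 = 0 ≡ 0 (mod 5).
    Then x = 20 + 21·0 = 20, valid modulo lcm(21, 15) = 105: x ≡ 20 (mod 105).
  Combine with x ≡ 5 (mod 18): gcd(105, 18) = 3; 5 - 20 = -15, which IS divisible by 3, so compatible.
    Write x = 20 + 105·t and substitute into x ≡ 5 (mod 18): 105·t ≡ 5 − 20 = -15 (mod 18).
    Divide the congruence (and modulus) by g = 3: 35·t ≡ -5 (mod 6).
    Reduce coefficients mod 6: 5·t ≡ 1 (mod 6).
    The inverse of 5 mod 6 is 5 (since 5·5 = 25 = 4·6 + 1), so t ≡ 5·1 = 5 ≡ 5 (mod 6).
    Then x = 20 + 105·5 = 545, valid modulo lcm(105, 18) = 630: x ≡ 545 (mod 630).
Verify: 545 mod 21 = 20, 545 mod 15 = 5, 545 mod 18 = 5.

x ≡ 545 (mod 630).


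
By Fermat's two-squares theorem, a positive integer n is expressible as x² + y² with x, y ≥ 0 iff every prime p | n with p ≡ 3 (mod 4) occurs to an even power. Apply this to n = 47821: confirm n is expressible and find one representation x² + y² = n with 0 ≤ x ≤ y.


Step 1: Factor n = 47821 = 17 · 29 · 97.
Step 2: Check the mod-4 condition on each prime factor: 17 ≡ 1 (mod 4), exponent 1; 29 ≡ 1 (mod 4), exponent 1; 97 ≡ 1 (mod 4), exponent 1.
All primes ≡ 3 (mod 4) appear to even exponent (or don't appear), so by the two-squares theorem n IS expressible as a sum of two squares.
Step 3: Build a representation. Here n = 17 · 29 · 97 is a product of primes ≡ 1 (mod 4). Each prime p ≡ 1 (mod 4) is itself a sum of two squares; find a² by testing p − a² for a perfect square:
  17: 17 − 1² = 16 = 4² ⇒ 17 = 1² + 4².
  29: 29 − 1² = 28, 29 − 2² = 25 = 5² ⇒ 29 = 2² + 5².
  97: 97 − 1² = 96, 97 − 2² = 93, 97 − 3² = 88, 97 − 4² = 81 = 9² ⇒ 97 = 4² + 9².
  Combine using the Brahmagupta–Fibonacci identity (a² + b²)(c² + d²) = (ac − bd)² + (ad + bc)² = (ac + bd)² + (ad − bc)²:
  17 · 29 = 493: from (1² + 4²)(2² + 5²), take (1·2 − 4·5, 1·5 + 4·2) = (2 − 20, 5 + 8) = (-18, 13); dropping signs (only squares matter) gives (18, 13); check 18² + 13² = 324 + 169 = 493 ✓.
  493 · 97 = 47821: from (18² + 13²)(4² + 9²), take (18·4 − 13·9, 18·9 + 13·4) = (72 − 117, 162 + 52) = (-45, 214); dropping signs (only squares matter) gives (45, 214); check 45² + 214² = 2025 + 45796 = 47821 ✓.
Step 4: Order so x ≤ y and verify: 45² + 214² = 2025 + 45796 = 47821 = n. ✓

n = 47821 = 45² + 214² (one valid representation with x ≤ y).


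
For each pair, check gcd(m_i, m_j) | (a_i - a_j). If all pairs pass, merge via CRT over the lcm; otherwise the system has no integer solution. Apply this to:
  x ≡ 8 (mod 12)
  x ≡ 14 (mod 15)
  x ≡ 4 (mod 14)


Moduli 12, 15, 14 are not pairwise coprime, so CRT works modulo lcm(m_i) when all pairwise compatibility conditions hold.
Pairwise compatibility: gcd(m_i, m_j) must divide a_i - a_j for every pair.
Merge one congruence at a time:
  Start: x ≡ 8 (mod 12).
  Combine with x ≡ 14 (mod 15): gcd(12, 15) = 3; 14 - 8 = 6, which IS divisible by 3, so compatible.
    Write x = 8 + 12·t and substitute into x ≡ 14 (mod 15): 12·t ≡ 14 − 8 = 6 (mod 15).
    Divide the congruence (and modulus) by g = 3: 4·t ≡ 2 (mod 5).
    The inverse of 4 mod 5 is 4 (since 4·4 = 16 = 3·5 + 1), so t ≡ 4·2 = 8 ≡ 3 (mod 5).
    Then x = 8 + 12·3 = 44, valid modulo lcm(12, 15) = 60: x ≡ 44 (mod 60).
  Combine with x ≡ 4 (mod 14): gcd(60, 14) = 2; 4 - 44 = -40, which IS divisible by 2, so compatible.
    Write x = 44 + 60·t and substitute into x ≡ 4 (mod 14): 60·t ≡ 4 − 44 = -40 (mod 14).
    Divide the congruence (and modulus) by g = 2: 30·t ≡ -20 (mod 7).
    Reduce coefficients mod 7: 2·t ≡ 1 (mod 7).
    The inverse of 2 mod 7 is 4 (since 2·4 = 8 = 1·7 + 1), so t ≡ 4·1 = 4 ≡ 4 (mod 7).
    Then x = 44 + 60·4 = 284, valid modulo lcm(60, 14) = 420: x ≡ 284 (mod 420).
Verify: 284 mod 12 = 8, 284 mod 15 = 14, 284 mod 14 = 4.

x ≡ 284 (mod 420).


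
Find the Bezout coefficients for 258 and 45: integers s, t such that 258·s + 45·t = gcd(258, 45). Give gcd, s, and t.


Euclidean algorithm on (258, 45) — divide until remainder is 0:
  258 = 5 · 45 + 33
  45 = 1 · 33 + 12
  33 = 2 · 12 + 9
  12 = 1 · 9 + 3
  9 = 3 · 3 + 0
gcd(258, 45) = 3.
Track Bezout coefficients alongside the remainders: start with r₀ = 258 = a·1 + b·0 (s = 1, t = 0) and r₁ = 45 = a·0 + b·1 (s = 0, t = 1); each new remainder r_{k+1} = r_{k-1} − q_k·r_k inherits s_{k+1} = s_{k-1} − q_k·s_k, t_{k+1} = t_{k-1} − q_k·t_k, so r_k = a·s_k + b·t_k at every step:
  q = 5: r = 33, s = 1 − 5·0 = 1, t = 0 − 5·1 = -5  (check: 258·1 + 45·(-5) = 33)
  q = 1: r = 12, s = 0 − 1·1 = -1, t = 1 − 1·(-5) = 6  (check: 258·(-1) + 45·6 = 12)
  q = 2: r = 9, s = 1 − 2·(-1) = 3, t = -5 − 2·6 = -17  (check: 258·3 + 45·(-17) = 9)
  q = 1: r = 3, s = -1 − 1·3 = -4, t = 6 − 1·(-17) = 23  (check: 258·(-4) + 45·23 = 3)
The row with r = 3 (the gcd) gives the Bezout coefficients s = -4, t = 23.
Result: 258 · (-4) + 45 · (23) = 3.

gcd(258, 45) = 3; s = -4, t = 23 (check: 258·(-4) + 45·23 = 3).


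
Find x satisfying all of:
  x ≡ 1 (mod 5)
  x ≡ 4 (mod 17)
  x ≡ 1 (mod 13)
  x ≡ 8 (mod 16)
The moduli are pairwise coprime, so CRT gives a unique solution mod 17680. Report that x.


Product of moduli M = 5 · 17 · 13 · 16 = 17680.
Merge one congruence at a time:
  Start: x ≡ 1 (mod 5).
  Combine with x ≡ 4 (mod 17); new modulus lcm = 85.
    Write x = 1 + 5·t and substitute into x ≡ 4 (mod 17): 5·t ≡ 4 − 1 = 3 (mod 17).
    The inverse of 5 mod 17 is 7 (since 5·7 = 35 = 2·17 + 1), so t ≡ 7·3 = 21 ≡ 4 (mod 17).
    Then x = 1 + 5·4 = 21, valid modulo lcm(5, 17) = 85: x ≡ 21 (mod 85).
  Combine with x ≡ 1 (mod 13); new modulus lcm = 1105.
    Write x = 21 + 85·t and substitute into x ≡ 1 (mod 13): 85·t ≡ 1 − 21 = -20 (mod 13).
    Reduce coefficients mod 13: 7·t ≡ 6 (mod 13).
    The inverse of 7 mod 13 is 2 (since 7·2 = 14 = 1·13 + 1), so t ≡ 2·6 = 12 ≡ 12 (mod 13).
    Then x = 21 + 85·12 = 1041, valid modulo lcm(85, 13) = 1105: x ≡ 1041 (mod 1105).
  Combine with x ≡ 8 (mod 16); new modulus lcm = 17680.
    Write x = 1041 + 1105·t and substitute into x ≡ 8 (mod 16): 1105·t ≡ 8 − 1041 = -1033 (mod 16).
    Reduce coefficients mod 16: 1·t ≡ 7 (mod 16).
    So t ≡ 7 (mod 16).
    Then x = 1041 + 1105·7 = 8776, valid modulo lcm(1105, 16) = 17680: x ≡ 8776 (mod 17680).
Verify against each original: 8776 mod 5 = 1, 8776 mod 17 = 4, 8776 mod 13 = 1, 8776 mod 16 = 8.

x ≡ 8776 (mod 17680).


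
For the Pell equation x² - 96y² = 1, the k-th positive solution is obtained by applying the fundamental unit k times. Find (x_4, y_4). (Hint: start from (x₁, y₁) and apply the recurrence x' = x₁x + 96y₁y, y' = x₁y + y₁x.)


Step 1: Find the fundamental solution (x₁, y₁) of x² - 96y² = 1.
  Expand √96 as a continued fraction. a₀ = ⌊√96⌋ = 9; iterate m_{k+1} = d_k·a_k − m_k, d_{k+1} = (96 − m_{k+1}²)/d_k, a_{k+1} = ⌊(a₀ + m_{k+1})/d_{k+1}⌋ (starting m₀ = 0, d₀ = 1), with convergents p_k = a_k·p_{k-1} + p_{k-2}, q_k = a_k·q_{k-1} + q_{k-2} (p₋₁ = 1, q₋₁ = 0):
  k = 0: a₀ = 9; p₀/q₀ = 9/1; p₀² − 96·q₀² = 81 − 96 = -15.
  k = 1: m = 9, d = 15, a = ⌊(9 + 9)/15⌋ = 1; p/q = (1·9 + 1)/(1·1 + 0) = 10/1; p² − 96·q² = 100 − 96 = 4.
  k = 2: m = 6, d = 4, a = ⌊(9 + 6)/4⌋ = 3; p/q = (3·10 + 9)/(3·1 + 1) = 39/4; p² − 96·q² = 1521 − 1536 = -15.
  k = 3: m = 6, d = 15, a = ⌊(9 + 6)/15⌋ = 1; p/q = (1·39 + 10)/(1·4 + 1) = 49/5; p² − 96·q² = 2401 − 2400 = 1.
  The first convergent with p² − 96·q² = 1 gives the fundamental solution (x₁, y₁) = (49, 5).
Step 2: Apply the recurrence (x_{n+1}, y_{n+1}) = (x₁x_n + 96y₁y_n, x₁y_n + y₁x_n) repeatedly.
  From (x_1, y_1) = (49, 5): x_2 = 49·49 + 96·5·5 = 4801; y_2 = 49·5 + 5·49 = 490.
  From (x_2, y_2) = (4801, 490): x_3 = 49·4801 + 96·5·490 = 470449; y_3 = 49·490 + 5·4801 = 48015.
  From (x_3, y_3) = (470449, 48015): x_4 = 49·470449 + 96·5·48015 = 46099201; y_4 = 49·48015 + 5·470449 = 4704980.
Step 3: Verify x_4² - 96·y_4² = 2125136332838401 - 2125136332838400 = 1 (should be 1). ✓

(x_1, y_1) = (49, 5); (x_4, y_4) = (46099201, 4704980).


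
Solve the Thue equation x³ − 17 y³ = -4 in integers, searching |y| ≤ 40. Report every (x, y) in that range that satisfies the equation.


The equation is x³ - 17y³ = -4. For fixed y, x³ = 17·y³ − 4, so a solution requires the RHS to be a perfect cube.
Strategy: iterate y from -40 to 40, compute RHS = 17·y³ − 4, and check whether it is a (positive or negative) perfect cube.
Check small values of y:
  y = 0: RHS = -4 is not a perfect cube.
  y = 1: RHS = 13 is not a perfect cube.
  y = -1: RHS = -21 is not a perfect cube.
  y = 2: RHS = 132 is not a perfect cube.
  y = -2: RHS = -140 is not a perfect cube.
  y = 3: RHS = 455 is not a perfect cube.
  y = -3: RHS = -463 is not a perfect cube.
Continuing the search up to |y| = 40 finds no solutions either.
No (x, y) in the scanned range satisfies the equation.

No integer solutions with |y| ≤ 40.
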